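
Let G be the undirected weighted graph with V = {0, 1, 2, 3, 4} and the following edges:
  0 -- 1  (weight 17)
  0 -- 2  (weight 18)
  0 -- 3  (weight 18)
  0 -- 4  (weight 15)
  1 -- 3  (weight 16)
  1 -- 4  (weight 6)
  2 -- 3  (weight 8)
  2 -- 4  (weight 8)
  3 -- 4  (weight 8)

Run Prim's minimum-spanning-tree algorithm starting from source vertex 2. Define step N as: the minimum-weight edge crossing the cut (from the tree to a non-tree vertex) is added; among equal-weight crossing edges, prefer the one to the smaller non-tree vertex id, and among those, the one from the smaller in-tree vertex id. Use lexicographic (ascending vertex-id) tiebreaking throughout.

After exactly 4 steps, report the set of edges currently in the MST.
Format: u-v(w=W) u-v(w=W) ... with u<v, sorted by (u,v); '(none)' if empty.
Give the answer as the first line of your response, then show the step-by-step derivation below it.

0-4(w=15) 1-4(w=6) 2-3(w=8) 2-4(w=8)

step 1: add edge 2-3 (w=8); MST = {2-3(w=8)}
step 2: add edge 2-4 (w=8); MST = {2-3(w=8) 2-4(w=8)}
step 3: add edge 1-4 (w=6); MST = {1-4(w=6) 2-3(w=8) 2-4(w=8)}
step 4: add edge 0-4 (w=15); MST = {0-4(w=15) 1-4(w=6) 2-3(w=8) 2-4(w=8)}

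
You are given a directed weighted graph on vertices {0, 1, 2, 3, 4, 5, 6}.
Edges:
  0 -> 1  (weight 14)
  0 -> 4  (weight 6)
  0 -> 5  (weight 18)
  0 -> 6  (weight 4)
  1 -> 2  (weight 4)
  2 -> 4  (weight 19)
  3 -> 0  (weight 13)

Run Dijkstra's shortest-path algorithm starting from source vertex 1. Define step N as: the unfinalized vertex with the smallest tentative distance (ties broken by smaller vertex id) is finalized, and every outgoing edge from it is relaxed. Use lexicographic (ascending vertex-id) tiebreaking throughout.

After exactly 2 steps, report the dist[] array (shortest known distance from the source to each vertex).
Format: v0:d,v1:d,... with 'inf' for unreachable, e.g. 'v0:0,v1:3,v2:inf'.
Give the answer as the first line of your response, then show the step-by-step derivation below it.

v0:inf,v1:0,v2:4,v3:inf,v4:23,v5:inf,v6:inf

step 1: dist = v0:inf,v1:0,v2:4,v3:inf,v4:inf,v5:inf,v6:inf
step 2: dist = v0:inf,v1:0,v2:4,v3:inf,v4:23,v5:inf,v6:inf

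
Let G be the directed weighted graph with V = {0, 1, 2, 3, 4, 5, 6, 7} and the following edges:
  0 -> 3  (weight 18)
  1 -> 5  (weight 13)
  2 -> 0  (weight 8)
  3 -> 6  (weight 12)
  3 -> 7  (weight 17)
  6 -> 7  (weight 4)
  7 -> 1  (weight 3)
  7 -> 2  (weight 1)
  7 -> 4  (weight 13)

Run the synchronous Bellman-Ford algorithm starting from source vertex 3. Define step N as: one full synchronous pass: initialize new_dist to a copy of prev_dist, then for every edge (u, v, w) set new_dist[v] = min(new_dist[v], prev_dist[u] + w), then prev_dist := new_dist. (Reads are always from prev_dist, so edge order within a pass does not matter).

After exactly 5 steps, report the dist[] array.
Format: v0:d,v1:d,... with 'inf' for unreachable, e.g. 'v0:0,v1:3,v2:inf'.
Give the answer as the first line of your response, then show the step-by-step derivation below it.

v0:25,v1:19,v2:17,v3:0,v4:29,v5:32,v6:12,v7:16

step 1: dist = v0:inf,v1:inf,v2:inf,v3:0,v4:inf,v5:inf,v6:12,v7:17
step 2: dist = v0:inf,v1:20,v2:18,v3:0,v4:30,v5:inf,v6:12,v7:16
step 3: dist = v0:26,v1:19,v2:17,v3:0,v4:29,v5:33,v6:12,v7:16
step 4: dist = v0:25,v1:19,v2:17,v3:0,v4:29,v5:32,v6:12,v7:16
step 5: dist = v0:25,v1:19,v2:17,v3:0,v4:29,v5:32,v6:12,v7:16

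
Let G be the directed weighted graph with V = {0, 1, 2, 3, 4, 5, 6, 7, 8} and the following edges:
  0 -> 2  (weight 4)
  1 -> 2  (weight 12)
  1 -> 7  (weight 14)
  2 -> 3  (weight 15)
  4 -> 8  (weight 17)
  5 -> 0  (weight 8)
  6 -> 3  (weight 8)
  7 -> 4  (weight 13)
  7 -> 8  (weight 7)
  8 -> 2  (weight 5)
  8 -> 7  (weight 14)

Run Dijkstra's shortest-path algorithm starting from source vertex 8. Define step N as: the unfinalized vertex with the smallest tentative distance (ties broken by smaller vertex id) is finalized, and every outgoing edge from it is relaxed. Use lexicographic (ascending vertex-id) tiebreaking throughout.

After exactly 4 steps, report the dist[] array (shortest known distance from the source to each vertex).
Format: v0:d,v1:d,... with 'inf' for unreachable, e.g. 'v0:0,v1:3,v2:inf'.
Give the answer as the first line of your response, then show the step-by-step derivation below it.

v0:inf,v1:inf,v2:5,v3:20,v4:27,v5:inf,v6:inf,v7:14,v8:0

step 1: dist = v0:inf,v1:inf,v2:5,v3:inf,v4:inf,v5:inf,v6:inf,v7:14,v8:0
step 2: dist = v0:inf,v1:inf,v2:5,v3:20,v4:inf,v5:inf,v6:inf,v7:14,v8:0
step 3: dist = v0:inf,v1:inf,v2:5,v3:20,v4:27,v5:inf,v6:inf,v7:14,v8:0
step 4: dist = v0:inf,v1:inf,v2:5,v3:20,v4:27,v5:inf,v6:inf,v7:14,v8:0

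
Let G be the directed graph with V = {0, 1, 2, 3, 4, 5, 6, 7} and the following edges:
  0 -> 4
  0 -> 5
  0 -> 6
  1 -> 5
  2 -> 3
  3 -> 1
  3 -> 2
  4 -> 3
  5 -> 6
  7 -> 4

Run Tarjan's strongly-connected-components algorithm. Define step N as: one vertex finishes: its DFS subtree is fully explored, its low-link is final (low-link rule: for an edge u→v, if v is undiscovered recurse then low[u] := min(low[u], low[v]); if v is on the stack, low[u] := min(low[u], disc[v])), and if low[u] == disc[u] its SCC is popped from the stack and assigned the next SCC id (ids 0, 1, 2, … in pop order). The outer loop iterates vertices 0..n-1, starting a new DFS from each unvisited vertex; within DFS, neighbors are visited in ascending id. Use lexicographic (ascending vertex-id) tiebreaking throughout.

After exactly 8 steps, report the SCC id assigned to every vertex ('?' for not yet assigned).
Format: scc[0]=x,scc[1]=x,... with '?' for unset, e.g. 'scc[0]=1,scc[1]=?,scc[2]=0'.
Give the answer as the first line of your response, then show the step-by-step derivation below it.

scc[0]=5,scc[1]=2,scc[2]=3,scc[3]=3,scc[4]=4,scc[5]=1,scc[6]=0,scc[7]=6

step 1: low=(low[0]=0,low[1]=3,low[2]=?,low[3]=2,low[4]=1,low[5]=4,low[6]=5,low[7]=?); scc=(scc[0]=?,scc[1]=?,scc[2]=?,scc[3]=?,scc[4]=?,scc[5]=?,scc[6]=0,scc[7]=?)
step 2: low=(low[0]=0,low[1]=3,low[2]=?,low[3]=2,low[4]=1,low[5]=4,low[6]=5,low[7]=?); scc=(scc[0]=?,scc[1]=?,scc[2]=?,scc[3]=?,scc[4]=?,scc[5]=1,scc[6]=0,scc[7]=?)
step 3: low=(low[0]=0,low[1]=3,low[2]=?,low[3]=2,low[4]=1,low[5]=4,low[6]=5,low[7]=?); scc=(scc[0]=?,scc[1]=2,scc[2]=?,scc[3]=?,scc[4]=?,scc[5]=1,scc[6]=0,scc[7]=?)
step 4: low=(low[0]=0,low[1]=3,low[2]=2,low[3]=2,low[4]=1,low[5]=4,low[6]=5,low[7]=?); scc=(scc[0]=?,scc[1]=2,scc[2]=?,scc[3]=?,scc[4]=?,scc[5]=1,scc[6]=0,scc[7]=?)
step 5: low=(low[0]=0,low[1]=3,low[2]=2,low[3]=2,low[4]=1,low[5]=4,low[6]=5,low[7]=?); scc=(scc[0]=?,scc[1]=2,scc[2]=3,scc[3]=3,scc[4]=?,scc[5]=1,scc[6]=0,scc[7]=?)
step 6: low=(low[0]=0,low[1]=3,low[2]=2,low[3]=2,low[4]=1,low[5]=4,low[6]=5,low[7]=?); scc=(scc[0]=?,scc[1]=2,scc[2]=3,scc[3]=3,scc[4]=4,scc[5]=1,scc[6]=0,scc[7]=?)
step 7: low=(low[0]=0,low[1]=3,low[2]=2,low[3]=2,low[4]=1,low[5]=4,low[6]=5,low[7]=?); scc=(scc[0]=5,scc[1]=2,scc[2]=3,scc[3]=3,scc[4]=4,scc[5]=1,scc[6]=0,scc[7]=?)
step 8: low=(low[0]=0,low[1]=3,low[2]=2,low[3]=2,low[4]=1,low[5]=4,low[6]=5,low[7]=7); scc=(scc[0]=5,scc[1]=2,scc[2]=3,scc[3]=3,scc[4]=4,scc[5]=1,scc[6]=0,scc[7]=6)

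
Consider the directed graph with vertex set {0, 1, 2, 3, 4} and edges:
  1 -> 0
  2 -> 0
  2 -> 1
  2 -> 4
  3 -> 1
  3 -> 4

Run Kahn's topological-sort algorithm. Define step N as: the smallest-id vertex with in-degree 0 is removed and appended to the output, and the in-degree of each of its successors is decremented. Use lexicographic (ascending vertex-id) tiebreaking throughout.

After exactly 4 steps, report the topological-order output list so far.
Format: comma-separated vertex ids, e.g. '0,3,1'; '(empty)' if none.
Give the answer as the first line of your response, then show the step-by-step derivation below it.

2,3,1,0

step 1: output 2; order=[2]; indeg=(1,1,0,0,1)
step 2: output 3; order=[2,3]; indeg=(1,0,0,0,0)
step 3: output 1; order=[2,3,1]; indeg=(0,0,0,0,0)
step 4: output 0; order=[2,3,1,0]; indeg=(0,0,0,0,0)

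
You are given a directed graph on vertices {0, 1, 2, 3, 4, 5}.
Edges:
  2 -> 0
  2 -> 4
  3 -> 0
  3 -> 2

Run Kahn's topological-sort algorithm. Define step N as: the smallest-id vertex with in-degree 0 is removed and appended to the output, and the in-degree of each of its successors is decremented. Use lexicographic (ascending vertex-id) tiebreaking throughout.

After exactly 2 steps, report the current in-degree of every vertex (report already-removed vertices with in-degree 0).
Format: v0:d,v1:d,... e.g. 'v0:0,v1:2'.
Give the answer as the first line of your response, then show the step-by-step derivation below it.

v0:1,v1:0,v2:0,v3:0,v4:1,v5:0

step 1: output 1; order=[1]; indeg=(2,0,1,0,1,0)
step 2: output 3; order=[1,3]; indeg=(1,0,0,0,1,0)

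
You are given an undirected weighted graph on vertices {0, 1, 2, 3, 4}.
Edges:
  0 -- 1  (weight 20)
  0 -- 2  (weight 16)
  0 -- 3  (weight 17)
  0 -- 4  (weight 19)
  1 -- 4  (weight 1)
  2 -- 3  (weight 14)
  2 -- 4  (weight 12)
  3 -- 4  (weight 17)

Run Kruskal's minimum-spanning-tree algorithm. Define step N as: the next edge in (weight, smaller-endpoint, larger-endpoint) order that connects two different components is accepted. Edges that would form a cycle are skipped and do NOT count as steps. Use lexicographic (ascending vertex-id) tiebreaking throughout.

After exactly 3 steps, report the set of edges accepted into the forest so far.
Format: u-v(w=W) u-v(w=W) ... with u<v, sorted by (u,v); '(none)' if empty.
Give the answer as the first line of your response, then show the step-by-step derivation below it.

1-4(w=1) 2-3(w=14) 2-4(w=12)

step 1: add edge 1-4 (w=1); MST = {1-4(w=1)}
step 2: add edge 2-4 (w=12); MST = {1-4(w=1) 2-4(w=12)}
step 3: add edge 2-3 (w=14); MST = {1-4(w=1) 2-3(w=14) 2-4(w=12)}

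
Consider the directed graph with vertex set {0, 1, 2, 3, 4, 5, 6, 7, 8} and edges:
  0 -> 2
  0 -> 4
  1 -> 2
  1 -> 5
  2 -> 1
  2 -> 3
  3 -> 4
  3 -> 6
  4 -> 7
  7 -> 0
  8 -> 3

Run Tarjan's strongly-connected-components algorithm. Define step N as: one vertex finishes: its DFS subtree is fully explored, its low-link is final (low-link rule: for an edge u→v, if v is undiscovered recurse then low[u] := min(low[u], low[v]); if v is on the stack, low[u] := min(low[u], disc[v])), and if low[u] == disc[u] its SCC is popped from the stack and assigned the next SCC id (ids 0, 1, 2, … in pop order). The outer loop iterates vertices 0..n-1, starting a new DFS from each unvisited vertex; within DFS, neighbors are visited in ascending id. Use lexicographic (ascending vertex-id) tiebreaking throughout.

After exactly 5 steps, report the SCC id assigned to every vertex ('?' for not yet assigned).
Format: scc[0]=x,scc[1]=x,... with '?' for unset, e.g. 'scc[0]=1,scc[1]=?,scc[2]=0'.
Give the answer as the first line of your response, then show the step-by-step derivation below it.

scc[0]=?,scc[1]=?,scc[2]=?,scc[3]=?,scc[4]=?,scc[5]=0,scc[6]=1,scc[7]=?,scc[8]=?

step 1: low=(low[0]=0,low[1]=1,low[2]=1,low[3]=?,low[4]=?,low[5]=3,low[6]=?,low[7]=?,low[8]=?); scc=(scc[0]=?,scc[1]=?,scc[2]=?,scc[3]=?,scc[4]=?,scc[5]=0,scc[6]=?,scc[7]=?,scc[8]=?)
step 2: low=(low[0]=0,low[1]=1,low[2]=1,low[3]=?,low[4]=?,low[5]=3,low[6]=?,low[7]=?,low[8]=?); scc=(scc[0]=?,scc[1]=?,scc[2]=?,scc[3]=?,scc[4]=?,scc[5]=0,scc[6]=?,scc[7]=?,scc[8]=?)
step 3: low=(low[0]=0,low[1]=1,low[2]=1,low[3]=4,low[4]=5,low[5]=3,low[6]=?,low[7]=0,low[8]=?); scc=(scc[0]=?,scc[1]=?,scc[2]=?,scc[3]=?,scc[4]=?,scc[5]=0,scc[6]=?,scc[7]=?,scc[8]=?)
step 4: low=(low[0]=0,low[1]=1,low[2]=1,low[3]=4,low[4]=0,low[5]=3,low[6]=?,low[7]=0,low[8]=?); scc=(scc[0]=?,scc[1]=?,scc[2]=?,scc[3]=?,scc[4]=?,scc[5]=0,scc[6]=?,scc[7]=?,scc[8]=?)
step 5: low=(low[0]=0,low[1]=1,low[2]=1,low[3]=0,low[4]=0,low[5]=3,low[6]=7,low[7]=0,low[8]=?); scc=(scc[0]=?,scc[1]=?,scc[2]=?,scc[3]=?,scc[4]=?,scc[5]=0,scc[6]=1,scc[7]=?,scc[8]=?)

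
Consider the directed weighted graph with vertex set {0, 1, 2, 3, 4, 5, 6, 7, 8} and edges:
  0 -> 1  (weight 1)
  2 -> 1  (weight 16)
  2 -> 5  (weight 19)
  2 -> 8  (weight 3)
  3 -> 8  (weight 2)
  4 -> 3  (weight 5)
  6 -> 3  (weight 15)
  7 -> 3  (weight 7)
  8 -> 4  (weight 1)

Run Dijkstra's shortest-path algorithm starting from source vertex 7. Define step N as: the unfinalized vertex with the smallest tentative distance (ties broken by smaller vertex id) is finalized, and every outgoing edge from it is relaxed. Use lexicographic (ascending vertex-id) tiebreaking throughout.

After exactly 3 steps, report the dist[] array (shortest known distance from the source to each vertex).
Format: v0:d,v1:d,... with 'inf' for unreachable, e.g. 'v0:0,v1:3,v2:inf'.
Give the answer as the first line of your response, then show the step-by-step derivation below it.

v0:inf,v1:inf,v2:inf,v3:7,v4:10,v5:inf,v6:inf,v7:0,v8:9

step 1: dist = v0:inf,v1:inf,v2:inf,v3:7,v4:inf,v5:inf,v6:inf,v7:0,v8:inf
step 2: dist = v0:inf,v1:inf,v2:inf,v3:7,v4:inf,v5:inf,v6:inf,v7:0,v8:9
step 3: dist = v0:inf,v1:inf,v2:inf,v3:7,v4:10,v5:inf,v6:inf,v7:0,v8:9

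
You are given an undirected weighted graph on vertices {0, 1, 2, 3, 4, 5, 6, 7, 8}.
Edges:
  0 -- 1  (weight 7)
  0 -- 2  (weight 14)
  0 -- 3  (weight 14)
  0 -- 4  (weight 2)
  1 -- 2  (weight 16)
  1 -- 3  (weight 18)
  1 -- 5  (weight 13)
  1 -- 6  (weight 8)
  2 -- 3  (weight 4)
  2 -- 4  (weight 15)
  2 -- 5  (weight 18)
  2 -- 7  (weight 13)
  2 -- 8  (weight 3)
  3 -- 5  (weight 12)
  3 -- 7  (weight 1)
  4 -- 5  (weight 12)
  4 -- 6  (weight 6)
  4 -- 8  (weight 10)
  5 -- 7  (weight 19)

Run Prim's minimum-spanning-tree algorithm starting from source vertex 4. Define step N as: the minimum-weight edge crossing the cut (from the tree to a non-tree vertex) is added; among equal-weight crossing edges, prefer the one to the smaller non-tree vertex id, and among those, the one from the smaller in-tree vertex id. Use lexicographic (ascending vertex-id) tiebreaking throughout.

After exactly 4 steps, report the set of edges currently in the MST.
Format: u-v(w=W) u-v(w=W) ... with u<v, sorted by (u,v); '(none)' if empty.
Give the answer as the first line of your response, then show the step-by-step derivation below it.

0-1(w=7) 0-4(w=2) 4-6(w=6) 4-8(w=10)

step 1: add edge 0-4 (w=2); MST = {0-4(w=2)}
step 2: add edge 4-6 (w=6); MST = {0-4(w=2) 4-6(w=6)}
step 3: add edge 0-1 (w=7); MST = {0-1(w=7) 0-4(w=2) 4-6(w=6)}
step 4: add edge 4-8 (w=10); MST = {0-1(w=7) 0-4(w=2) 4-6(w=6) 4-8(w=10)}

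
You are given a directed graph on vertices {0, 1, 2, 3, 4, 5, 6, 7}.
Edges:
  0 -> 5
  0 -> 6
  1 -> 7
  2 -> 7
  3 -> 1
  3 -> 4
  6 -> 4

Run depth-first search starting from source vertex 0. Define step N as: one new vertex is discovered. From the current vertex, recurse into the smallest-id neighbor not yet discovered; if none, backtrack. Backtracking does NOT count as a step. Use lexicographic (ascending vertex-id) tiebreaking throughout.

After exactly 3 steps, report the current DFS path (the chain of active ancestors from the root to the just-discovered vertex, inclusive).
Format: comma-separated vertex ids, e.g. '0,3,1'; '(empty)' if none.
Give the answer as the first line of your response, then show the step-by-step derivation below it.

0,6

step 1: discover 0; path=0; order=0
step 2: discover 5; path=0>5; order=0,5
step 3: discover 6; path=0>6; order=0,5,6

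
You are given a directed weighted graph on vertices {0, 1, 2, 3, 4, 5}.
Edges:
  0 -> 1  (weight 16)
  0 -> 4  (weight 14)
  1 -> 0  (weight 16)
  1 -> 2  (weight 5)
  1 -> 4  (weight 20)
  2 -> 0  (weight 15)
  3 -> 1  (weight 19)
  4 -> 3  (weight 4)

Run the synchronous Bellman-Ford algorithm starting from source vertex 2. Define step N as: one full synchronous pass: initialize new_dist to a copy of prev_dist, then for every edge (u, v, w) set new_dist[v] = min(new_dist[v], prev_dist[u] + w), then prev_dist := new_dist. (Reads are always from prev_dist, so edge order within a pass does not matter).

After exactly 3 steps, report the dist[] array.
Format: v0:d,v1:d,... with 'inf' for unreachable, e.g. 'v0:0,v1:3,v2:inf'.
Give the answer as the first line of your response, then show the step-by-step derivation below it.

v0:15,v1:31,v2:0,v3:33,v4:29,v5:inf

step 1: dist = v0:15,v1:inf,v2:0,v3:inf,v4:inf,v5:inf
step 2: dist = v0:15,v1:31,v2:0,v3:inf,v4:29,v5:inf
step 3: dist = v0:15,v1:31,v2:0,v3:33,v4:29,v5:inf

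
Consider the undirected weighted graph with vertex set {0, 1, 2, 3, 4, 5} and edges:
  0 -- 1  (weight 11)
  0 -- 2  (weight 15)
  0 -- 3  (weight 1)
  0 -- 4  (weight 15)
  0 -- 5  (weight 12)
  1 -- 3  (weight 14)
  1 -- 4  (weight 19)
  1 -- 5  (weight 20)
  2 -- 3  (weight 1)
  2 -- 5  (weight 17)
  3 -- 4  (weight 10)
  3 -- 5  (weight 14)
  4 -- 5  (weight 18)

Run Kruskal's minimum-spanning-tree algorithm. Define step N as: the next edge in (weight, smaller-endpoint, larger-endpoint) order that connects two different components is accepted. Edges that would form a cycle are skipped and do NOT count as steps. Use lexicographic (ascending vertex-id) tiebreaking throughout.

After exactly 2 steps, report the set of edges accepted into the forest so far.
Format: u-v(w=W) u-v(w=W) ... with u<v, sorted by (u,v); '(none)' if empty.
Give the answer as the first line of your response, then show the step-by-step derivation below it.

0-3(w=1) 2-3(w=1)

step 1: add edge 0-3 (w=1); MST = {0-3(w=1)}
step 2: add edge 2-3 (w=1); MST = {0-3(w=1) 2-3(w=1)}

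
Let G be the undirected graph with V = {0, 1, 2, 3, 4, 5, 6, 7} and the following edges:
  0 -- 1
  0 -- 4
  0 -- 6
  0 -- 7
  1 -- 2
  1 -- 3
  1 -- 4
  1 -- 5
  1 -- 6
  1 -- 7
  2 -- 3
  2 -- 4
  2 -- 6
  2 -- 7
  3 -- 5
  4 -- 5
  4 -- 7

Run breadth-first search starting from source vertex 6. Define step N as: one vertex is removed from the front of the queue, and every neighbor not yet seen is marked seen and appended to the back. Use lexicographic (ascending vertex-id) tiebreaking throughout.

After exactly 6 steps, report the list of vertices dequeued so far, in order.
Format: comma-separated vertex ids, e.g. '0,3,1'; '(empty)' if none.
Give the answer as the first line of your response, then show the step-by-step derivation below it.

6,0,1,2,4,7

step 1: dequeue 6; queue=[0,1,2]; order=6
step 2: dequeue 0; queue=[1,2,4,7]; order=6,0
step 3: dequeue 1; queue=[2,4,7,3,5]; order=6,0,1
step 4: dequeue 2; queue=[4,7,3,5]; order=6,0,1,2
step 5: dequeue 4; queue=[7,3,5]; order=6,0,1,2,4
step 6: dequeue 7; queue=[3,5]; order=6,0,1,2,4,7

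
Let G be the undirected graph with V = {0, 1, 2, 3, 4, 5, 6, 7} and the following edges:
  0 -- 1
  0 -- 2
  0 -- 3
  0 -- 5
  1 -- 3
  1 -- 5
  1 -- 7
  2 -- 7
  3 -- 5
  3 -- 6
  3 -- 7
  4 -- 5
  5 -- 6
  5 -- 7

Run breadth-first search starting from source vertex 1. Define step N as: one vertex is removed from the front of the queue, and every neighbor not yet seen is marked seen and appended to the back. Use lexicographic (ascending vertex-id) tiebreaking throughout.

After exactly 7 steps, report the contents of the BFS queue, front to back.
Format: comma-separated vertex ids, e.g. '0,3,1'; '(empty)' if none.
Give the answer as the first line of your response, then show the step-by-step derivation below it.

4

step 1: dequeue 1; queue=[0,3,5,7]; order=1
step 2: dequeue 0; queue=[3,5,7,2]; order=1,0
step 3: dequeue 3; queue=[5,7,2,6]; order=1,0,3
step 4: dequeue 5; queue=[7,2,6,4]; order=1,0,3,5
step 5: dequeue 7; queue=[2,6,4]; order=1,0,3,5,7
step 6: dequeue 2; queue=[6,4]; order=1,0,3,5,7,2
step 7: dequeue 6; queue=[4]; order=1,0,3,5,7,2,6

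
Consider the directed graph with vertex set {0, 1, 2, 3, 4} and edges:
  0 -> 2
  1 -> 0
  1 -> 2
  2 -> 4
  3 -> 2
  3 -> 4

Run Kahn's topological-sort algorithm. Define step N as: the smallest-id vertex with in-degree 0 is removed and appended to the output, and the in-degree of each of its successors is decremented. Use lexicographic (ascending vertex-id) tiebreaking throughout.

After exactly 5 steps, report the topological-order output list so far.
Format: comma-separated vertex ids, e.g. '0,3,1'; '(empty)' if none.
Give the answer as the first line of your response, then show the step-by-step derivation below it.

1,0,3,2,4

step 1: output 1; order=[1]; indeg=(0,0,2,0,2)
step 2: output 0; order=[1,0]; indeg=(0,0,1,0,2)
step 3: output 3; order=[1,0,3]; indeg=(0,0,0,0,1)
step 4: output 2; order=[1,0,3,2]; indeg=(0,0,0,0,0)
step 5: output 4; order=[1,0,3,2,4]; indeg=(0,0,0,0,0)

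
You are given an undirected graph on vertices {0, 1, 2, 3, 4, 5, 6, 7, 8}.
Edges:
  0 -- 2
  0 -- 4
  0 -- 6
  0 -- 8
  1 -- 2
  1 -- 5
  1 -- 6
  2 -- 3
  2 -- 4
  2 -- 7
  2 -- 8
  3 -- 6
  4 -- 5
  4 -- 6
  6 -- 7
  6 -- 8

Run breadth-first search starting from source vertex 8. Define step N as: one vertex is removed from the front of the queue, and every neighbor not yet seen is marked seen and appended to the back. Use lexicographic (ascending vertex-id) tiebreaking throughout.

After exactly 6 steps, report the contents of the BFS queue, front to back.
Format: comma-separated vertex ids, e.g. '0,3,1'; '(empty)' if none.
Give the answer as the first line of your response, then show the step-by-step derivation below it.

3,7,5

step 1: dequeue 8; queue=[0,2,6]; order=8
step 2: dequeue 0; queue=[2,6,4]; order=8,0
step 3: dequeue 2; queue=[6,4,1,3,7]; order=8,0,2
step 4: dequeue 6; queue=[4,1,3,7]; order=8,0,2,6
step 5: dequeue 4; queue=[1,3,7,5]; order=8,0,2,6,4
step 6: dequeue 1; queue=[3,7,5]; order=8,0,2,6,4,1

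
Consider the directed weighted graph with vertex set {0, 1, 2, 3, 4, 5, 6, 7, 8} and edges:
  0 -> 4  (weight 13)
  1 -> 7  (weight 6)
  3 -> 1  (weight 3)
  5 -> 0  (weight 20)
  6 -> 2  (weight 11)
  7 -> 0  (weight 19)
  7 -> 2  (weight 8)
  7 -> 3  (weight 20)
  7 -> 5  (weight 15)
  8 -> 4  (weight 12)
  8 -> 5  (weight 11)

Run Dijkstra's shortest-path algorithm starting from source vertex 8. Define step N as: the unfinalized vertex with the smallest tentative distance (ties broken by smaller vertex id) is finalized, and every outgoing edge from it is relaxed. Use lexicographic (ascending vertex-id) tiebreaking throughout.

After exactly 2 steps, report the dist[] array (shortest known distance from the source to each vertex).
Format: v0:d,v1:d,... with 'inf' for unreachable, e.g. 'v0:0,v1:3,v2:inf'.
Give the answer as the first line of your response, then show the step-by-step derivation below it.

v0:31,v1:inf,v2:inf,v3:inf,v4:12,v5:11,v6:inf,v7:inf,v8:0

step 1: dist = v0:inf,v1:inf,v2:inf,v3:inf,v4:12,v5:11,v6:inf,v7:inf,v8:0
step 2: dist = v0:31,v1:inf,v2:inf,v3:inf,v4:12,v5:11,v6:inf,v7:inf,v8:0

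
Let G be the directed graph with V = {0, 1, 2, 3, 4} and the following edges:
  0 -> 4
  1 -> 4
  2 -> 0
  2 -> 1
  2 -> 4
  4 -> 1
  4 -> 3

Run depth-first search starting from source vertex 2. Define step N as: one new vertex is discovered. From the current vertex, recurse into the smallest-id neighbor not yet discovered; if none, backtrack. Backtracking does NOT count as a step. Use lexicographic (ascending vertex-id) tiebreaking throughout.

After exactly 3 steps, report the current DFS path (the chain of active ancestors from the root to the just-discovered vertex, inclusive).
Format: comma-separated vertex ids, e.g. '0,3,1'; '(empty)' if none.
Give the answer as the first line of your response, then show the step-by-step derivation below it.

2,0,4

step 1: discover 2; path=2; order=2
step 2: discover 0; path=2>0; order=2,0
step 3: discover 4; path=2>0>4; order=2,0,4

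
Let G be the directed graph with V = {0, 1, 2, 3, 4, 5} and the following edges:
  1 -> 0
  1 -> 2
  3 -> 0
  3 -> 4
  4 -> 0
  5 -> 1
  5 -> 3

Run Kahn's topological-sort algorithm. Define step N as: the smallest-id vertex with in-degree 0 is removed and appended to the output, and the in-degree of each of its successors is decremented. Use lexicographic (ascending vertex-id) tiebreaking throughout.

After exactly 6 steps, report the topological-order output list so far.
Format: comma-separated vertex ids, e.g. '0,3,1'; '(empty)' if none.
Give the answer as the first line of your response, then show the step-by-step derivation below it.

5,1,2,3,4,0

step 1: output 5; order=[5]; indeg=(3,0,1,0,1,0)
step 2: output 1; order=[5,1]; indeg=(2,0,0,0,1,0)
step 3: output 2; order=[5,1,2]; indeg=(2,0,0,0,1,0)
step 4: output 3; order=[5,1,2,3]; indeg=(1,0,0,0,0,0)
step 5: output 4; order=[5,1,2,3,4]; indeg=(0,0,0,0,0,0)
step 6: output 0; order=[5,1,2,3,4,0]; indeg=(0,0,0,0,0,0)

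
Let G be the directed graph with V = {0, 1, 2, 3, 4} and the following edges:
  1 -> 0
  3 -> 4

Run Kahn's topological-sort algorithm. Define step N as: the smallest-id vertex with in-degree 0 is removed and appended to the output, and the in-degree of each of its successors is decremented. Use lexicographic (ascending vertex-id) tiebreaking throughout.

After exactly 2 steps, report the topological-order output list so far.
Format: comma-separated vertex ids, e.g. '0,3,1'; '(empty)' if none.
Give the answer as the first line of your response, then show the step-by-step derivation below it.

1,0

step 1: output 1; order=[1]; indeg=(0,0,0,0,1)
step 2: output 0; order=[1,0]; indeg=(0,0,0,0,1)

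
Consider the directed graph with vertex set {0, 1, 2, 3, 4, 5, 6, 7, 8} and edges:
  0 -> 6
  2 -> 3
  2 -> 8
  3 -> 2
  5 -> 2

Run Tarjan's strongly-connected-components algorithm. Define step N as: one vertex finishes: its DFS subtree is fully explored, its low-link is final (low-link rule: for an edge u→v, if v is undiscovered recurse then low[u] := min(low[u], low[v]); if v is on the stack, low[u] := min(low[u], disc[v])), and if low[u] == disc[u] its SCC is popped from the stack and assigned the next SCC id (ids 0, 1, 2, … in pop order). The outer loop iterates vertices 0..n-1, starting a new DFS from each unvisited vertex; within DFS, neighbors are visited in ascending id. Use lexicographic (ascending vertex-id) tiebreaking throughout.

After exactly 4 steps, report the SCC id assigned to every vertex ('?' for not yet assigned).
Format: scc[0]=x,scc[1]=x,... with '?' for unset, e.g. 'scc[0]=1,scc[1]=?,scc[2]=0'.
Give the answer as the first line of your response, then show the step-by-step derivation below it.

scc[0]=1,scc[1]=2,scc[2]=?,scc[3]=?,scc[4]=?,scc[5]=?,scc[6]=0,scc[7]=?,scc[8]=?

step 1: low=(low[0]=0,low[1]=?,low[2]=?,low[3]=?,low[4]=?,low[5]=?,low[6]=1,low[7]=?,low[8]=?); scc=(scc[0]=?,scc[1]=?,scc[2]=?,scc[3]=?,scc[4]=?,scc[5]=?,scc[6]=0,scc[7]=?,scc[8]=?)
step 2: low=(low[0]=0,low[1]=?,low[2]=?,low[3]=?,low[4]=?,low[5]=?,low[6]=1,low[7]=?,low[8]=?); scc=(scc[0]=1,scc[1]=?,scc[2]=?,scc[3]=?,scc[4]=?,scc[5]=?,scc[6]=0,scc[7]=?,scc[8]=?)
step 3: low=(low[0]=0,low[1]=2,low[2]=?,low[3]=?,low[4]=?,low[5]=?,low[6]=1,low[7]=?,low[8]=?); scc=(scc[0]=1,scc[1]=2,scc[2]=?,scc[3]=?,scc[4]=?,scc[5]=?,scc[6]=0,scc[7]=?,scc[8]=?)
step 4: low=(low[0]=0,low[1]=2,low[2]=3,low[3]=3,low[4]=?,low[5]=?,low[6]=1,low[7]=?,low[8]=?); scc=(scc[0]=1,scc[1]=2,scc[2]=?,scc[3]=?,scc[4]=?,scc[5]=?,scc[6]=0,scc[7]=?,scc[8]=?)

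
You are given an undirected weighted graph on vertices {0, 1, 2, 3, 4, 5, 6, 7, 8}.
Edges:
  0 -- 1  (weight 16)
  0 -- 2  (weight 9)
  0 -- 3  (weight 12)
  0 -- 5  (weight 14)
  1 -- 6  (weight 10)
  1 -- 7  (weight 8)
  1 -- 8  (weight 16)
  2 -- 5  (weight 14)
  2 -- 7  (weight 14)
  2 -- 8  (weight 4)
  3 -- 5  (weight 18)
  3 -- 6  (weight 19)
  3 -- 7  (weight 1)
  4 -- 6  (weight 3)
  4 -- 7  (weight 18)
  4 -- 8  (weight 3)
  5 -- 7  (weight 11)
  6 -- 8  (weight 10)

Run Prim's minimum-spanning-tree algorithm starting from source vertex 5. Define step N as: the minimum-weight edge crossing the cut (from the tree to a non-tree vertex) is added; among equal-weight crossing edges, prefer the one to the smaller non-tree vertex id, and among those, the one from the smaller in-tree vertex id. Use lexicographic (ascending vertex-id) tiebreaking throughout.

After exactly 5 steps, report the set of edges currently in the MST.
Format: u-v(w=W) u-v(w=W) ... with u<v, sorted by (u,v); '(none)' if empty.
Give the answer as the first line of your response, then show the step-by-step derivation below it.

1-6(w=10) 1-7(w=8) 3-7(w=1) 4-6(w=3) 5-7(w=11)

step 1: add edge 5-7 (w=11); MST = {5-7(w=11)}
step 2: add edge 3-7 (w=1); MST = {3-7(w=1) 5-7(w=11)}
step 3: add edge 1-7 (w=8); MST = {1-7(w=8) 3-7(w=1) 5-7(w=11)}
step 4: add edge 1-6 (w=10); MST = {1-6(w=10) 1-7(w=8) 3-7(w=1) 5-7(w=11)}
step 5: add edge 4-6 (w=3); MST = {1-6(w=10) 1-7(w=8) 3-7(w=1) 4-6(w=3) 5-7(w=11)}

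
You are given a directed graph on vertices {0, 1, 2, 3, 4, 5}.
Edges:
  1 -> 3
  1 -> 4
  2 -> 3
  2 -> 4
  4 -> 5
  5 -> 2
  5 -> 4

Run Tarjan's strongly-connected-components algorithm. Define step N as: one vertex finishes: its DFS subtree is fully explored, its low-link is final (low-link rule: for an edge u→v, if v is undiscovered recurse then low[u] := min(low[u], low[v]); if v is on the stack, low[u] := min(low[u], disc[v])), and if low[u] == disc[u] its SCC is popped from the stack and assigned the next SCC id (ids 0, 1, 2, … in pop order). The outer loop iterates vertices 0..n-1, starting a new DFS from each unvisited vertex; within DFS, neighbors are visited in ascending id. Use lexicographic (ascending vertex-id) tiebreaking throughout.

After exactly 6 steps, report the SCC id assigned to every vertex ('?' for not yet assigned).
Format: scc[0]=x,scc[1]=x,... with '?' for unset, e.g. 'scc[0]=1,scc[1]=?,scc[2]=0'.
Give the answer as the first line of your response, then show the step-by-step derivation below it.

scc[0]=0,scc[1]=3,scc[2]=2,scc[3]=1,scc[4]=2,scc[5]=2

step 1: low=(low[0]=0,low[1]=?,low[2]=?,low[3]=?,low[4]=?,low[5]=?); scc=(scc[0]=0,scc[1]=?,scc[2]=?,scc[3]=?,scc[4]=?,scc[5]=?)
step 2: low=(low[0]=0,low[1]=1,low[2]=?,low[3]=2,low[4]=?,low[5]=?); scc=(scc[0]=0,scc[1]=?,scc[2]=?,scc[3]=1,scc[4]=?,scc[5]=?)
step 3: low=(low[0]=0,low[1]=1,low[2]=3,low[3]=2,low[4]=3,low[5]=4); scc=(scc[0]=0,scc[1]=?,scc[2]=?,scc[3]=1,scc[4]=?,scc[5]=?)
step 4: low=(low[0]=0,low[1]=1,low[2]=3,low[3]=2,low[4]=3,low[5]=3); scc=(scc[0]=0,scc[1]=?,scc[2]=?,scc[3]=1,scc[4]=?,scc[5]=?)
step 5: low=(low[0]=0,low[1]=1,low[2]=3,low[3]=2,low[4]=3,low[5]=3); scc=(scc[0]=0,scc[1]=?,scc[2]=2,scc[3]=1,scc[4]=2,scc[5]=2)
step 6: low=(low[0]=0,low[1]=1,low[2]=3,low[3]=2,low[4]=3,low[5]=3); scc=(scc[0]=0,scc[1]=3,scc[2]=2,scc[3]=1,scc[4]=2,scc[5]=2)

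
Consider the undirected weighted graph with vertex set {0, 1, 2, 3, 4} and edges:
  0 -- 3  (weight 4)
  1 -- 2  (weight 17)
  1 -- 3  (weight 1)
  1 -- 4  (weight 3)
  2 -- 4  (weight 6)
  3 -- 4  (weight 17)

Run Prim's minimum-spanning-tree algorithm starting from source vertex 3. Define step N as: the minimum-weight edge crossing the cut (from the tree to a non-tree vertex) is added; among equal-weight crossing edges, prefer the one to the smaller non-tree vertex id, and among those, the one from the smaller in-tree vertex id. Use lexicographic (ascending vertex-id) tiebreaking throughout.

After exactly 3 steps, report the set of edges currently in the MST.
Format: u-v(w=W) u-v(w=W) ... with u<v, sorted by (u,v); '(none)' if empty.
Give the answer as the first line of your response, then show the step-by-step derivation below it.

0-3(w=4) 1-3(w=1) 1-4(w=3)

step 1: add edge 1-3 (w=1); MST = {1-3(w=1)}
step 2: add edge 1-4 (w=3); MST = {1-3(w=1) 1-4(w=3)}
step 3: add edge 0-3 (w=4); MST = {0-3(w=4) 1-3(w=1) 1-4(w=3)}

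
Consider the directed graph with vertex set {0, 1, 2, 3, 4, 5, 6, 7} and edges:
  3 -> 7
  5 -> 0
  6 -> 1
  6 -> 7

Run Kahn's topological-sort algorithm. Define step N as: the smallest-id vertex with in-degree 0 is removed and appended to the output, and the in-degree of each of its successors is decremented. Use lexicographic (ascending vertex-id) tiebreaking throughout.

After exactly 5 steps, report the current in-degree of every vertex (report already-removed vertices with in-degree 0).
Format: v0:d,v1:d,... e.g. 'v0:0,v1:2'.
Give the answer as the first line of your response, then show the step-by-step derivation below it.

v0:0,v1:1,v2:0,v3:0,v4:0,v5:0,v6:0,v7:1

step 1: output 2; order=[2]; indeg=(1,1,0,0,0,0,0,2)
step 2: output 3; order=[2,3]; indeg=(1,1,0,0,0,0,0,1)
step 3: output 4; order=[2,3,4]; indeg=(1,1,0,0,0,0,0,1)
step 4: output 5; order=[2,3,4,5]; indeg=(0,1,0,0,0,0,0,1)
step 5: output 0; order=[2,3,4,5,0]; indeg=(0,1,0,0,0,0,0,1)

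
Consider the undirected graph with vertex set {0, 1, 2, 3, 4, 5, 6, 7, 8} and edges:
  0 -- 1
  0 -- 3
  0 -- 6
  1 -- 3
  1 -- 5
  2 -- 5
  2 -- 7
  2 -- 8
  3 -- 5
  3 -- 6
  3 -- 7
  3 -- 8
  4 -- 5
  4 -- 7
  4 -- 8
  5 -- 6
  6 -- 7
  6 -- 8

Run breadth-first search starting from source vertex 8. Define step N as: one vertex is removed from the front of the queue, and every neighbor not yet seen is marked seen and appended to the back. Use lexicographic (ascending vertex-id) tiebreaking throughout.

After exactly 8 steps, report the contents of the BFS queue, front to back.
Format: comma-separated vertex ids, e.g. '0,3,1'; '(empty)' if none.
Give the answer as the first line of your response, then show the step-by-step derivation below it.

1

step 1: dequeue 8; queue=[2,3,4,6]; order=8
step 2: dequeue 2; queue=[3,4,6,5,7]; order=8,2
step 3: dequeue 3; queue=[4,6,5,7,0,1]; order=8,2,3
step 4: dequeue 4; queue=[6,5,7,0,1]; order=8,2,3,4
step 5: dequeue 6; queue=[5,7,0,1]; order=8,2,3,4,6
step 6: dequeue 5; queue=[7,0,1]; order=8,2,3,4,6,5
step 7: dequeue 7; queue=[0,1]; order=8,2,3,4,6,5,7
step 8: dequeue 0; queue=[1]; order=8,2,3,4,6,5,7,0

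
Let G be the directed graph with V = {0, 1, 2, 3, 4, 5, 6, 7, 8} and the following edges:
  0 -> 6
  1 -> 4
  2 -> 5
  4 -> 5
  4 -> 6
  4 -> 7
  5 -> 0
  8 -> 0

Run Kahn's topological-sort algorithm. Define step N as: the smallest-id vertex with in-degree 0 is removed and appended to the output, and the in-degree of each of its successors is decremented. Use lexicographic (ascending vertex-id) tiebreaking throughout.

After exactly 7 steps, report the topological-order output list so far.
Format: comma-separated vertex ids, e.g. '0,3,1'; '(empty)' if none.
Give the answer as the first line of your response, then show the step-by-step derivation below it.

1,2,3,4,5,7,8

step 1: output 1; order=[1]; indeg=(2,0,0,0,0,2,2,1,0)
step 2: output 2; order=[1,2]; indeg=(2,0,0,0,0,1,2,1,0)
step 3: output 3; order=[1,2,3]; indeg=(2,0,0,0,0,1,2,1,0)
step 4: output 4; order=[1,2,3,4]; indeg=(2,0,0,0,0,0,1,0,0)
step 5: output 5; order=[1,2,3,4,5]; indeg=(1,0,0,0,0,0,1,0,0)
step 6: output 7; order=[1,2,3,4,5,7]; indeg=(1,0,0,0,0,0,1,0,0)
step 7: output 8; order=[1,2,3,4,5,7,8]; indeg=(0,0,0,0,0,0,1,0,0)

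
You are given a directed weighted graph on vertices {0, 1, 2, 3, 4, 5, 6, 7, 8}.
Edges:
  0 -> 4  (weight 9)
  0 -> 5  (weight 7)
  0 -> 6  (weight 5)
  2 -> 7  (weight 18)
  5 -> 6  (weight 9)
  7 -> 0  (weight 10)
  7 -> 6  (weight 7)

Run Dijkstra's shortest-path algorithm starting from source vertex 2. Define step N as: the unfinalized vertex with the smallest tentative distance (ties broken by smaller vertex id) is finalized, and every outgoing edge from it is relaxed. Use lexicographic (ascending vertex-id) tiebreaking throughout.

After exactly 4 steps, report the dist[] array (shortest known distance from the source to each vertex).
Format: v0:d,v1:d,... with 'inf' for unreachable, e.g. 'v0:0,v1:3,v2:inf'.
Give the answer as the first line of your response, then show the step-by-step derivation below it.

v0:28,v1:inf,v2:0,v3:inf,v4:37,v5:35,v6:25,v7:18,v8:inf

step 1: dist = v0:inf,v1:inf,v2:0,v3:inf,v4:inf,v5:inf,v6:inf,v7:18,v8:inf
step 2: dist = v0:28,v1:inf,v2:0,v3:inf,v4:inf,v5:inf,v6:25,v7:18,v8:inf
step 3: dist = v0:28,v1:inf,v2:0,v3:inf,v4:inf,v5:inf,v6:25,v7:18,v8:inf
step 4: dist = v0:28,v1:inf,v2:0,v3:inf,v4:37,v5:35,v6:25,v7:18,v8:inf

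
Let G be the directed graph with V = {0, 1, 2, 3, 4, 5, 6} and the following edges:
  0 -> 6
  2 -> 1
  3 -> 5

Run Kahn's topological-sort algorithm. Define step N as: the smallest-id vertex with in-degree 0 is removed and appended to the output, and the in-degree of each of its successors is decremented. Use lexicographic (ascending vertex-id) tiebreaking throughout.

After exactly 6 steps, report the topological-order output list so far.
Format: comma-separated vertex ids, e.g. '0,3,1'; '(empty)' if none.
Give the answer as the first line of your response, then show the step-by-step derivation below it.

0,2,1,3,4,5

step 1: output 0; order=[0]; indeg=(0,1,0,0,0,1,0)
step 2: output 2; order=[0,2]; indeg=(0,0,0,0,0,1,0)
step 3: output 1; order=[0,2,1]; indeg=(0,0,0,0,0,1,0)
step 4: output 3; order=[0,2,1,3]; indeg=(0,0,0,0,0,0,0)
step 5: output 4; order=[0,2,1,3,4]; indeg=(0,0,0,0,0,0,0)
step 6: output 5; order=[0,2,1,3,4,5]; indeg=(0,0,0,0,0,0,0)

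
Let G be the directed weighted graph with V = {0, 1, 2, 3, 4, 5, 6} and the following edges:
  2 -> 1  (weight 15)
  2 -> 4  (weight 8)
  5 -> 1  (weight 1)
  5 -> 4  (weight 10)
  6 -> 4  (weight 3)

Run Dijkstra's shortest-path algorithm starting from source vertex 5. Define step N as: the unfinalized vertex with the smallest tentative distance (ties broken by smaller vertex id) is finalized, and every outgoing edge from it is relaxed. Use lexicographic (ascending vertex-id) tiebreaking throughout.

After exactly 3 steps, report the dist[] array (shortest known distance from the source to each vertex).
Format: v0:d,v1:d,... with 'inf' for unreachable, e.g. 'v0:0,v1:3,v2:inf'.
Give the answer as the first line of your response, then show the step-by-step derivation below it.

v0:inf,v1:1,v2:inf,v3:inf,v4:10,v5:0,v6:inf

step 1: dist = v0:inf,v1:1,v2:inf,v3:inf,v4:10,v5:0,v6:inf
step 2: dist = v0:inf,v1:1,v2:inf,v3:inf,v4:10,v5:0,v6:inf
step 3: dist = v0:inf,v1:1,v2:inf,v3:inf,v4:10,v5:0,v6:inf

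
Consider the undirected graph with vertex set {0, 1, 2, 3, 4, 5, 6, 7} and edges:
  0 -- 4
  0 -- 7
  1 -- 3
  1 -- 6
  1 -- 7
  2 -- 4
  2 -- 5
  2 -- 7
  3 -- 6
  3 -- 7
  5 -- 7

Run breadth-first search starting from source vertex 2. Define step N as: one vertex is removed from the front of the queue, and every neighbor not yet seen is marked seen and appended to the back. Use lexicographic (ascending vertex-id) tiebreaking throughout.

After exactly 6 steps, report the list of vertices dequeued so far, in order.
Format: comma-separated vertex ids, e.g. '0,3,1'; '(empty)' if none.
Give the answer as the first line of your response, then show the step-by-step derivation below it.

2,4,5,7,0,1

step 1: dequeue 2; queue=[4,5,7]; order=2
step 2: dequeue 4; queue=[5,7,0]; order=2,4
step 3: dequeue 5; queue=[7,0]; order=2,4,5
step 4: dequeue 7; queue=[0,1,3]; order=2,4,5,7
step 5: dequeue 0; queue=[1,3]; order=2,4,5,7,0
step 6: dequeue 1; queue=[3,6]; order=2,4,5,7,0,1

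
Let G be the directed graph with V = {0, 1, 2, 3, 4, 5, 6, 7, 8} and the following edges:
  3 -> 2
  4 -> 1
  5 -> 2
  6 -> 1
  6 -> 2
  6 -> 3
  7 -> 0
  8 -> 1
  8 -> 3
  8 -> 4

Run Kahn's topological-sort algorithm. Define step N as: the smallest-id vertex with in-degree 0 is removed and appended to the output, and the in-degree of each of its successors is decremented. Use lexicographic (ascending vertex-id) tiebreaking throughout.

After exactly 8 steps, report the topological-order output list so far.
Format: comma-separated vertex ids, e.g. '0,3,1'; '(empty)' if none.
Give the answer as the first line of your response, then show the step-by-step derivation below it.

5,6,7,0,8,3,2,4

step 1: output 5; order=[5]; indeg=(1,3,2,2,1,0,0,0,0)
step 2: output 6; order=[5,6]; indeg=(1,2,1,1,1,0,0,0,0)
step 3: output 7; order=[5,6,7]; indeg=(0,2,1,1,1,0,0,0,0)
step 4: output 0; order=[5,6,7,0]; indeg=(0,2,1,1,1,0,0,0,0)
step 5: output 8; order=[5,6,7,0,8]; indeg=(0,1,1,0,0,0,0,0,0)
step 6: output 3; order=[5,6,7,0,8,3]; indeg=(0,1,0,0,0,0,0,0,0)
step 7: output 2; order=[5,6,7,0,8,3,2]; indeg=(0,1,0,0,0,0,0,0,0)
step 8: output 4; order=[5,6,7,0,8,3,2,4]; indeg=(0,0,0,0,0,0,0,0,0)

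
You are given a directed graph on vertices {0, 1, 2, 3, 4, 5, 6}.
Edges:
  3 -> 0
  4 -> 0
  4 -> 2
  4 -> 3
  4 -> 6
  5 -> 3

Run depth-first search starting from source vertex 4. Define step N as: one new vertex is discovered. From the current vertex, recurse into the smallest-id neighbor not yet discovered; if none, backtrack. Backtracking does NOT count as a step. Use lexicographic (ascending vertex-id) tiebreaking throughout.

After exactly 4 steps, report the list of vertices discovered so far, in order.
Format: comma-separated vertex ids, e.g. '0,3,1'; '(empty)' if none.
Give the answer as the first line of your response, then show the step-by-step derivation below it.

4,0,2,3

step 1: discover 4; path=4; order=4
step 2: discover 0; path=4>0; order=4,0
step 3: discover 2; path=4>2; order=4,0,2
step 4: discover 3; path=4>3; order=4,0,2,3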